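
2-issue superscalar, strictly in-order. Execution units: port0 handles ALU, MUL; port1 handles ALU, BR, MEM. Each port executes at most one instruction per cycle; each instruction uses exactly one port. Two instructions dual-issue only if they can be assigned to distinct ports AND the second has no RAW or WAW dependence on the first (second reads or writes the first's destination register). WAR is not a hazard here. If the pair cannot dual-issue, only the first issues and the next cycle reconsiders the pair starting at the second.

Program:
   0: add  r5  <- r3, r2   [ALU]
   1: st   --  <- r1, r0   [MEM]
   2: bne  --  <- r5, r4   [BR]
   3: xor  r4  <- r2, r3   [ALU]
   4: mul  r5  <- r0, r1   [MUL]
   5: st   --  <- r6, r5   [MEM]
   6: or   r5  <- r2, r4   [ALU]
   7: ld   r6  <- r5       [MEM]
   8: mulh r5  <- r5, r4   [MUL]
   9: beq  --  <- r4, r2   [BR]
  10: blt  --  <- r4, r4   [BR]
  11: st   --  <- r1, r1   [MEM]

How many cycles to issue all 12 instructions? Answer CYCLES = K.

CYCLES = 8

#0 head=0: add.ALU st.MEM i0/i1 pair
#1 head=2: bne.BR xor.ALU i2/i3 pair
#2 head=4: mul.MUL i4 RAW r5
#3 head=5: st.MEM or.ALU i5/i6 pair
#4 head=7: ld.MEM mulh.MUL i7/i8 pair
#5 head=9: beq.BR i9 no-port BR/BR
#6 head=10: blt.BR i10 no-port BR/MEM
#7 head=11: st.MEM i11 tail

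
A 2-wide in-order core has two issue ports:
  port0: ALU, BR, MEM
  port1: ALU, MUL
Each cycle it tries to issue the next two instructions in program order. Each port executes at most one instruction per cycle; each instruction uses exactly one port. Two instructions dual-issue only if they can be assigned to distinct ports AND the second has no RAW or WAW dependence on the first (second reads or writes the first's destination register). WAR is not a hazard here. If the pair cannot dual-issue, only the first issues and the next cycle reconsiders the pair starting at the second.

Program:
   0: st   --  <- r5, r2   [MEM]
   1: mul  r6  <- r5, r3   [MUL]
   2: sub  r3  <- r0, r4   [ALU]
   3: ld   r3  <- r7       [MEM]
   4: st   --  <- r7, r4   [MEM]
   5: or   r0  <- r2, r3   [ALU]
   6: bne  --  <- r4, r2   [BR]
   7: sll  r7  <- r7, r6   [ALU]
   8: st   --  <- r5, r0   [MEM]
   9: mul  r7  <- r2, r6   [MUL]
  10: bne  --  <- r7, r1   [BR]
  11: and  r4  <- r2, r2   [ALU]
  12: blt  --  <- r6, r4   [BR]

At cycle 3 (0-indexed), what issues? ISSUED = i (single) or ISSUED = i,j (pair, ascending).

c0: i0,i1 st/mul  dual
c1: i2 sub  WAW r3
c2: i3 ld  no-port MEM/MEM
c3: i4,i5 st/or  dual
c4: i6,i7 bne/sll  dual
c5: i8,i9 st/mul  dual
c6: i10,i11 bne/and  dual
c7: i12 blt  tail

ISSUED = 4,5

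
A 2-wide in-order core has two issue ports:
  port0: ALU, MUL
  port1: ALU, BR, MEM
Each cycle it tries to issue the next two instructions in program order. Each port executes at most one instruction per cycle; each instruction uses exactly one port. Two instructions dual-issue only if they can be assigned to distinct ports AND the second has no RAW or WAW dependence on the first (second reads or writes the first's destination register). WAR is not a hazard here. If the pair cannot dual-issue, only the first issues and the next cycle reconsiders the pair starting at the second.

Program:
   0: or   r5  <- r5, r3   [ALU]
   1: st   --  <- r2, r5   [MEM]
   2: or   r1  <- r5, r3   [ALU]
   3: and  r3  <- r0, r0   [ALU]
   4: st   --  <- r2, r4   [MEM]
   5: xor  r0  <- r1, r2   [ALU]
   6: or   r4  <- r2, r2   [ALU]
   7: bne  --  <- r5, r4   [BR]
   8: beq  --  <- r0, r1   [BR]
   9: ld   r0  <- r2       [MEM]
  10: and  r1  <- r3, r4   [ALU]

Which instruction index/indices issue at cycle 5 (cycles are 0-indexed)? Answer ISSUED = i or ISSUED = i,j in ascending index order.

ISSUED = 8

  cy0 -> i0 (or) RAW r5
  cy1 -> i1/i2 (st or) dual
  cy2 -> i3/i4 (and st) dual
  cy3 -> i5/i6 (xor or) dual
  cy4 -> i7 (bne) no-port BR/BR
  cy5 -> i8 (beq) no-port BR/MEM
  cy6 -> i9/i10 (ld and) dual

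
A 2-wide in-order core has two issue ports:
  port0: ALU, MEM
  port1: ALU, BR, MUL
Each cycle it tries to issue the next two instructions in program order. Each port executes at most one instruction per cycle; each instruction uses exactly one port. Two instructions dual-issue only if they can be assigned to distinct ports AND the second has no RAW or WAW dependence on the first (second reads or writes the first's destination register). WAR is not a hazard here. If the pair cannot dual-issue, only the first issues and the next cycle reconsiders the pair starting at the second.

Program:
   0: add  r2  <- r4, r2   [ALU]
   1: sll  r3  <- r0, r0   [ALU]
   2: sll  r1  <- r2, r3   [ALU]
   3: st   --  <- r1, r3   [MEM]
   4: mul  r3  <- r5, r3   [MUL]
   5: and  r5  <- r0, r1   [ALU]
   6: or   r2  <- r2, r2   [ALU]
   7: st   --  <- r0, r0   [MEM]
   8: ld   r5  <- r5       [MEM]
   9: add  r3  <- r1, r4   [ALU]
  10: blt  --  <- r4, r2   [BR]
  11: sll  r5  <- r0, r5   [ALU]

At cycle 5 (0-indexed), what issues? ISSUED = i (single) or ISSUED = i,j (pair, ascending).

c0: i0&i1 add;sll  2-wide
c1: i2 sll  RAW r1
c2: i3&i4 st;mul  2-wide
c3: i5&i6 and;or  2-wide
c4: i7 st  no-port MEM/MEM
c5: i8&i9 ld;add  2-wide
c6: i10&i11 blt;sll  2-wide

ISSUED = 8,9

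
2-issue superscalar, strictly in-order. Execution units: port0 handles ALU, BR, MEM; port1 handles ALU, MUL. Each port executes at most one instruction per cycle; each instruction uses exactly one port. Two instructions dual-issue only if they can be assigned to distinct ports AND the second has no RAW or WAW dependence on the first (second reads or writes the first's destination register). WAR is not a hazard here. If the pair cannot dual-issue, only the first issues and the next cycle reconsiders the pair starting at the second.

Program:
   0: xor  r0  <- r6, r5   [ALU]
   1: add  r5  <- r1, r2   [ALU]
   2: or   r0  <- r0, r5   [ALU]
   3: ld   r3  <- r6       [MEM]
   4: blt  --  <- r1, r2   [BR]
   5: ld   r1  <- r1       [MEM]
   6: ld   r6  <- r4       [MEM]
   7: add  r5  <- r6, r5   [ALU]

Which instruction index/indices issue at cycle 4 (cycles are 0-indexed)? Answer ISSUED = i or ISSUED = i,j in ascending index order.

0. xor.ALU/add.ALU @i0&i1  | pair
1. or.ALU/ld.MEM @i2&i3  | pair
2. blt.BR @i4  | no-port BR/MEM
3. ld.MEM @i5  | no-port MEM/MEM
4. ld.MEM @i6  | RAW r6
5. add.ALU @i7  | tail

ISSUED = 6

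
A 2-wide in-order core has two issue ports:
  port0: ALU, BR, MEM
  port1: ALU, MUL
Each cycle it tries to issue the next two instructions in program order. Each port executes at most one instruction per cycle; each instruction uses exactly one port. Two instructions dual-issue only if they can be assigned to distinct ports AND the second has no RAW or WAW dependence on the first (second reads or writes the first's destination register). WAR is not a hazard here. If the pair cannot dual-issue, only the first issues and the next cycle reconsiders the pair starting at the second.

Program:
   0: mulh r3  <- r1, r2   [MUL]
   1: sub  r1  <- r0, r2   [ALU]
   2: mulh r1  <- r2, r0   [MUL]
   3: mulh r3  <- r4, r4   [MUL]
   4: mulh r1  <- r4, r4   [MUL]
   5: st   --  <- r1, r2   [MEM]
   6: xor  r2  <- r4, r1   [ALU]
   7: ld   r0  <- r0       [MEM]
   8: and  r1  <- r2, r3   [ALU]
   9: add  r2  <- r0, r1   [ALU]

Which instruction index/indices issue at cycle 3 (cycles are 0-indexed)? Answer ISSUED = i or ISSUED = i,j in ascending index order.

t=0 i0,i1:mulh/sub ; 2-wide
t=1 i2:mulh ; no-port MUL/MUL
t=2 i3:mulh ; no-port MUL/MUL
t=3 i4:mulh ; RAW r1
t=4 i5,i6:st/xor ; 2-wide
t=5 i7,i8:ld/and ; 2-wide
t=6 i9:add ; tail

ISSUED = 4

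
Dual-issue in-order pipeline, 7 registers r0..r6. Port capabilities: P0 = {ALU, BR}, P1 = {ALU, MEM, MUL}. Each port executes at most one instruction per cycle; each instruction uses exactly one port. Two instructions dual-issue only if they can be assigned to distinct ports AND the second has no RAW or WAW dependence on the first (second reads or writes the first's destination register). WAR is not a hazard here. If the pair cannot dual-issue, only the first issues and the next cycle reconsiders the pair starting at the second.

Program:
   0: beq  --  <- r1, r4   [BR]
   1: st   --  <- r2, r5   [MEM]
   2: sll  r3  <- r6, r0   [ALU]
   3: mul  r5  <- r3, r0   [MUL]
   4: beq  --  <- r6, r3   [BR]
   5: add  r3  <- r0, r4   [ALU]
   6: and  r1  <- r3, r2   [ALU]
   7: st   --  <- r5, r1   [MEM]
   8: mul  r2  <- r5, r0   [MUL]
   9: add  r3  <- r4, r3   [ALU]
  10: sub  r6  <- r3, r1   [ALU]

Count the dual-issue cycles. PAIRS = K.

0. beq.BR;st.MEM @i0,i1  | pair
1. sll.ALU @i2  | RAW r3
2. mul.MUL;beq.BR @i3,i4  | pair
3. add.ALU @i5  | RAW r3
4. and.ALU @i6  | RAW r1
5. st.MEM @i7  | no-port MEM/MUL
6. mul.MUL;add.ALU @i8,i9  | pair
7. sub.ALU @i10  | tail

PAIRS = 3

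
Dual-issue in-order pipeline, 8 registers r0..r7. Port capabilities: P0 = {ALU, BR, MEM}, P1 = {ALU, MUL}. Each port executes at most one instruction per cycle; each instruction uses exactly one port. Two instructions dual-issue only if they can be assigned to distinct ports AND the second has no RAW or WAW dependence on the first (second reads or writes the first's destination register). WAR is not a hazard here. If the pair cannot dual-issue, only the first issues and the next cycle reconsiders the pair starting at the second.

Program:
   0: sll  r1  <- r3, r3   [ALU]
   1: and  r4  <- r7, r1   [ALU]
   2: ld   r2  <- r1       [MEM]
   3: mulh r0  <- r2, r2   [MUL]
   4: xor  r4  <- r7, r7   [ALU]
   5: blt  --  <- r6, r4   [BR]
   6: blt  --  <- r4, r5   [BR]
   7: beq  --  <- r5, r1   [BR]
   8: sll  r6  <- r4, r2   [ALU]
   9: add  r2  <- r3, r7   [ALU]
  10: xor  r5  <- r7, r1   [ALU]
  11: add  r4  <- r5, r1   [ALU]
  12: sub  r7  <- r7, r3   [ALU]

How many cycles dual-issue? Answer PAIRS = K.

PAIRS = 5

0. sll @i0  | RAW r1
1. and+ld @i1&i2  | pair
2. mulh+xor @i3&i4  | pair
3. blt @i5  | no-port BR/BR
4. blt @i6  | no-port BR/BR
5. beq+sll @i7&i8  | pair
6. add+xor @i9&i10  | pair
7. add+sub @i11&i12  | pair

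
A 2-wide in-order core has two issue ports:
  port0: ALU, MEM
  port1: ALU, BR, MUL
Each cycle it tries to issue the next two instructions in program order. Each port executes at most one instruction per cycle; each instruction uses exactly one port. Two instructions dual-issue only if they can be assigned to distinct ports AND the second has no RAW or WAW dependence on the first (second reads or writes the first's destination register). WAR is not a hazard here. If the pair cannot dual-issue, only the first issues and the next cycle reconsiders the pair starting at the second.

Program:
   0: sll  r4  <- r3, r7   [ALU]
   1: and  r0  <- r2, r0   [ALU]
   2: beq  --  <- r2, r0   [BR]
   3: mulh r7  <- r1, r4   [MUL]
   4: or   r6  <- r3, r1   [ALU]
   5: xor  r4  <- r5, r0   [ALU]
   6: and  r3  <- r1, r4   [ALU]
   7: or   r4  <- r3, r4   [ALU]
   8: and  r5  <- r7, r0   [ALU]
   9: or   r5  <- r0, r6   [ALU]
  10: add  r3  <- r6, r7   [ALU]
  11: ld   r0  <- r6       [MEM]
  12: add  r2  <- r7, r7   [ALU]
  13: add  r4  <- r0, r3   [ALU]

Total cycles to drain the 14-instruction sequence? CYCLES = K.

t=0 i0+i1:sll and ; pair
t=1 i2:beq ; no-port BR/MUL
t=2 i3+i4:mulh or ; pair
t=3 i5:xor ; RAW r4
t=4 i6:and ; RAW r3
t=5 i7+i8:or and ; pair
t=6 i9+i10:or add ; pair
t=7 i11+i12:ld add ; pair
t=8 i13:add ; tail

CYCLES = 9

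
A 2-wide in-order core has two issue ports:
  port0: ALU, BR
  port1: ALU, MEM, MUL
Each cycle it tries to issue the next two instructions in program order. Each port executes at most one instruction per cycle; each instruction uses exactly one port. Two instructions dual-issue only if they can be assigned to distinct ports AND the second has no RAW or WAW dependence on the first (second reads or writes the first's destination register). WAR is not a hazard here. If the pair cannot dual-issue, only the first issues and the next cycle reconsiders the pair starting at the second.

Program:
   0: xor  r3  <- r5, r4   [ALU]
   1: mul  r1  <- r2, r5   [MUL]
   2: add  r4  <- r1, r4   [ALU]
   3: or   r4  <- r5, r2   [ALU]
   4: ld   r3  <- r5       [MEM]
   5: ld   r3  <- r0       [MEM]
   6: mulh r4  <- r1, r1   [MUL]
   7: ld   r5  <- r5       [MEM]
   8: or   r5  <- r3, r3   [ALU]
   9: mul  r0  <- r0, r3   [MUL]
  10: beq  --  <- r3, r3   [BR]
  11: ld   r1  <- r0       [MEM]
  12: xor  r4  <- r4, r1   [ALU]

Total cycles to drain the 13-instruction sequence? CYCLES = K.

0. xor+mul @i0/i1  | dual
1. add @i2  | WAW r4
2. or+ld @i3/i4  | dual
3. ld @i5  | no-port MEM/MUL
4. mulh @i6  | no-port MUL/MEM
5. ld @i7  | WAW r5
6. or+mul @i8/i9  | dual
7. beq+ld @i10/i11  | dual
8. xor @i12  | tail

CYCLES = 9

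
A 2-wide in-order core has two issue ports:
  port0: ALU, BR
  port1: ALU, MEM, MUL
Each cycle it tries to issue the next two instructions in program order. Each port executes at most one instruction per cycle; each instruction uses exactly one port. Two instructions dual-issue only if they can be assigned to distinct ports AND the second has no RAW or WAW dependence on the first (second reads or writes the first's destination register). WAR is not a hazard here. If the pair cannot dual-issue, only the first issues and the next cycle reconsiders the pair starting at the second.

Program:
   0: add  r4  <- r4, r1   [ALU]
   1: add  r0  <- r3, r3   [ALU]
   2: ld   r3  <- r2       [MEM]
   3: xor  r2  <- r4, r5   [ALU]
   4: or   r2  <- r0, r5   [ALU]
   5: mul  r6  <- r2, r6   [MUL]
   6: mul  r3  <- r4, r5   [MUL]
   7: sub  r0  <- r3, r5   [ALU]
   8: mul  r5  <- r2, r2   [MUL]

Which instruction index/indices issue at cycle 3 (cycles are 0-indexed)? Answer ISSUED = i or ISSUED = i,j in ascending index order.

t=0 i0&i1:add;add ; dual
t=1 i2&i3:ld;xor ; dual
t=2 i4:or ; RAW r2
t=3 i5:mul ; no-port MUL/MUL
t=4 i6:mul ; RAW r3
t=5 i7&i8:sub;mul ; dual

ISSUED = 5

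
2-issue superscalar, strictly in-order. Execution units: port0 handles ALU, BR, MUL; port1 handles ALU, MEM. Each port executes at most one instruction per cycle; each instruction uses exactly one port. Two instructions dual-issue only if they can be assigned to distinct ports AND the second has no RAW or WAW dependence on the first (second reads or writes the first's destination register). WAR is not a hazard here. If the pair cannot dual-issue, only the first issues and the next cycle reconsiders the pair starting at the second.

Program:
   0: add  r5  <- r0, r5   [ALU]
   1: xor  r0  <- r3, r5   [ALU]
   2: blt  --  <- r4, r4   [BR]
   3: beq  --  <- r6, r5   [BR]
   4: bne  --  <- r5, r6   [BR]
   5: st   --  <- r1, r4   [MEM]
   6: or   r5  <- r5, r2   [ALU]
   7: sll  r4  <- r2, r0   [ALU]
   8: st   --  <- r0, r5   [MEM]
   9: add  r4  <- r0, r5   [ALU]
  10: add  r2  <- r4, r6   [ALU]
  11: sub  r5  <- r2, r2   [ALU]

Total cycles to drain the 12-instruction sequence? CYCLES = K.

0. add.ALU @i0  | RAW r5
1. xor.ALU/blt.BR @i1,i2  | pair
2. beq.BR @i3  | no-port BR/BR
3. bne.BR/st.MEM @i4,i5  | pair
4. or.ALU/sll.ALU @i6,i7  | pair
5. st.MEM/add.ALU @i8,i9  | pair
6. add.ALU @i10  | RAW r2
7. sub.ALU @i11  | tail

CYCLES = 8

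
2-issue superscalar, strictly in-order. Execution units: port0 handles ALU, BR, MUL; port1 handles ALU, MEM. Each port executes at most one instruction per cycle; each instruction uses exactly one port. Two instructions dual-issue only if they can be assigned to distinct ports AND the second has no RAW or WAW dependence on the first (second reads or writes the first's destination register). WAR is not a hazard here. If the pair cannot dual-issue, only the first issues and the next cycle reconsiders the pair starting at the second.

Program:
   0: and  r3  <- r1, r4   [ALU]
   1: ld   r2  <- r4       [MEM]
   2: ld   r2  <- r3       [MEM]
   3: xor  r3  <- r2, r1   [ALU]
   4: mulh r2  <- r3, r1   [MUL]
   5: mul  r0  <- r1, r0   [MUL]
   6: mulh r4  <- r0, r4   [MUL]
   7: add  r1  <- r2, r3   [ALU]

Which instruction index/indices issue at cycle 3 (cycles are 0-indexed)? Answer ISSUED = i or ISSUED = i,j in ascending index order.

ISSUED = 4

t=0 i0+i1:and ld ; dual
t=1 i2:ld ; RAW r2
t=2 i3:xor ; RAW r3
t=3 i4:mulh ; no-port MUL/MUL
t=4 i5:mul ; no-port MUL/MUL
t=5 i6+i7:mulh add ; dual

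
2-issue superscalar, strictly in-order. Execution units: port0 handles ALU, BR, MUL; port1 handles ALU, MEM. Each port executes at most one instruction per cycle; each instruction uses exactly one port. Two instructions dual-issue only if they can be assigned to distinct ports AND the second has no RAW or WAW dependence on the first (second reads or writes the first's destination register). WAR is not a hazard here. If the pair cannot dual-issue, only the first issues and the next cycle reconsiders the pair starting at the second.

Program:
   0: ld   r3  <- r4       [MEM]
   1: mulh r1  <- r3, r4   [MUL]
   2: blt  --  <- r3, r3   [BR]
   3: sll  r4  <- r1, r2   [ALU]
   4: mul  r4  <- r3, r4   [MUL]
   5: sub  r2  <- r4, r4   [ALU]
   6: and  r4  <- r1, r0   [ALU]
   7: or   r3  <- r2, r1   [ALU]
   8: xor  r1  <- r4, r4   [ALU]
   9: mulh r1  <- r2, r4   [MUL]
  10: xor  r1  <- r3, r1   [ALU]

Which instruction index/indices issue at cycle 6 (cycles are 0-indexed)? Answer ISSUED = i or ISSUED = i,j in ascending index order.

#0 head=0: ld.MEM i0 RAW r3
#1 head=1: mulh.MUL i1 no-port MUL/BR
#2 head=2: blt.BR+sll.ALU i2,i3 2-wide
#3 head=4: mul.MUL i4 RAW r4
#4 head=5: sub.ALU+and.ALU i5,i6 2-wide
#5 head=7: or.ALU+xor.ALU i7,i8 2-wide
#6 head=9: mulh.MUL i9 RAW+WAW r1
#7 head=10: xor.ALU i10 tail

ISSUED = 9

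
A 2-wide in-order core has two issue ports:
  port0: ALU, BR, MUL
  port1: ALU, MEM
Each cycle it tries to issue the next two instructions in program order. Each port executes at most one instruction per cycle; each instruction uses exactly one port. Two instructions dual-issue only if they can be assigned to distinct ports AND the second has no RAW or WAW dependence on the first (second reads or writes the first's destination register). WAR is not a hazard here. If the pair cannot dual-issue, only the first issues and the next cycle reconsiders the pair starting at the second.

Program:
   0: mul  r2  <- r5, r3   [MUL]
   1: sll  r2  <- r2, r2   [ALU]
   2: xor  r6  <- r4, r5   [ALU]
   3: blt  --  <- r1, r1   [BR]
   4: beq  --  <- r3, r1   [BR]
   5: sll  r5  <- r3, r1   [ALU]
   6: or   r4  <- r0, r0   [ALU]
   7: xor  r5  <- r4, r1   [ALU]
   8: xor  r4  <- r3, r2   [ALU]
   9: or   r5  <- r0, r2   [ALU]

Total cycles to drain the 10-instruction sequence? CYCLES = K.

0. mul @i0  | RAW+WAW r2
1. sll+xor @i1,i2  | pair
2. blt @i3  | no-port BR/BR
3. beq+sll @i4,i5  | pair
4. or @i6  | RAW r4
5. xor+xor @i7,i8  | pair
6. or @i9  | tail

CYCLES = 7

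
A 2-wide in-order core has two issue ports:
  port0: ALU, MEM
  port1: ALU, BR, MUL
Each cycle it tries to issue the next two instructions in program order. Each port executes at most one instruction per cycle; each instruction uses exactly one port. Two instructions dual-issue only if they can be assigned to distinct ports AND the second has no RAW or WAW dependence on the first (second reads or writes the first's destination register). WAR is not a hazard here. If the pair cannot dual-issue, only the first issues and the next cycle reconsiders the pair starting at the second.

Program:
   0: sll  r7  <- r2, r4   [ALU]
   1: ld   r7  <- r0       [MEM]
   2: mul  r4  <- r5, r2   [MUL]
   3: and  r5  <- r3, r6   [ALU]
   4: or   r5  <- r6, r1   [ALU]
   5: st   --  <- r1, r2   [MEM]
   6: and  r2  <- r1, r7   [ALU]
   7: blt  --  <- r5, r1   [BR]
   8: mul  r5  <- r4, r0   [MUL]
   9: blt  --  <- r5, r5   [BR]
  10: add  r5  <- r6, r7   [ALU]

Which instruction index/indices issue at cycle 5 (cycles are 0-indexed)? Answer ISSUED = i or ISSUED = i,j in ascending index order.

[0] i0  sll  -- WAW r7
[1] i1+i2  ld+mul  -- dual
[2] i3  and  -- WAW r5
[3] i4+i5  or+st  -- dual
[4] i6+i7  and+blt  -- dual
[5] i8  mul  -- no-port MUL/BR
[6] i9+i10  blt+add  -- dual

ISSUED = 8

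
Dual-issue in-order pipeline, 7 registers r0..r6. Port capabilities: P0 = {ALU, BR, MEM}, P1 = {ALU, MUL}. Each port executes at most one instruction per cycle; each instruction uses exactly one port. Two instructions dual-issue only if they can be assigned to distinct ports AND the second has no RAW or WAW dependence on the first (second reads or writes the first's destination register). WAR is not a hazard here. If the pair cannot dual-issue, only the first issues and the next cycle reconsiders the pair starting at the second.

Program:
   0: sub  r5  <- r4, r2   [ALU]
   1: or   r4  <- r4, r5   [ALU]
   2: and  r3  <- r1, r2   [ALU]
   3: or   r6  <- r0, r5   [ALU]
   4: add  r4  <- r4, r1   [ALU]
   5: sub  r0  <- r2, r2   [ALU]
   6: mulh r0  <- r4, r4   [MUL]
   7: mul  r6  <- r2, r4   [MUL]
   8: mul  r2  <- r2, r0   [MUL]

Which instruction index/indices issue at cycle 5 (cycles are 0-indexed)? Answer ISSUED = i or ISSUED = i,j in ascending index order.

[0] i0  sub  -- RAW r5
[1] i1&i2  or+and  -- pair
[2] i3&i4  or+add  -- pair
[3] i5  sub  -- WAW r0
[4] i6  mulh  -- no-port MUL/MUL
[5] i7  mul  -- no-port MUL/MUL
[6] i8  mul  -- tail

ISSUED = 7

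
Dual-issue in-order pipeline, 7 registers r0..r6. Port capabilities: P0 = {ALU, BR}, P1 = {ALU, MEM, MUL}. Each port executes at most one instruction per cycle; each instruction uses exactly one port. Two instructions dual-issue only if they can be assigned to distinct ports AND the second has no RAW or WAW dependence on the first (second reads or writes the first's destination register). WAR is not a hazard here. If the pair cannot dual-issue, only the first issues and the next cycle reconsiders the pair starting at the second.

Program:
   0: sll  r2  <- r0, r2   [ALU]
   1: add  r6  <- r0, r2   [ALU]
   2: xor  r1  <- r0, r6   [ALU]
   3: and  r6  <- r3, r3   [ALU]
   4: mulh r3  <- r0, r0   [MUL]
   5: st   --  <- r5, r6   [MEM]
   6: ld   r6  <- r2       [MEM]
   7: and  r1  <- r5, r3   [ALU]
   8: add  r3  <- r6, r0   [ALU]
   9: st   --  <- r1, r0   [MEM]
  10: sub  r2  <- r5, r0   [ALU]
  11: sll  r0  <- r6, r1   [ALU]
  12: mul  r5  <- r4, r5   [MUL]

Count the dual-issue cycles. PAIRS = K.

[0] i0  sll  -- RAW r2
[1] i1  add  -- RAW r6
[2] i2/i3  xor/and  -- pair
[3] i4  mulh  -- no-port MUL/MEM
[4] i5  st  -- no-port MEM/MEM
[5] i6/i7  ld/and  -- pair
[6] i8/i9  add/st  -- pair
[7] i10/i11  sub/sll  -- pair
[8] i12  mul  -- tail

PAIRS = 4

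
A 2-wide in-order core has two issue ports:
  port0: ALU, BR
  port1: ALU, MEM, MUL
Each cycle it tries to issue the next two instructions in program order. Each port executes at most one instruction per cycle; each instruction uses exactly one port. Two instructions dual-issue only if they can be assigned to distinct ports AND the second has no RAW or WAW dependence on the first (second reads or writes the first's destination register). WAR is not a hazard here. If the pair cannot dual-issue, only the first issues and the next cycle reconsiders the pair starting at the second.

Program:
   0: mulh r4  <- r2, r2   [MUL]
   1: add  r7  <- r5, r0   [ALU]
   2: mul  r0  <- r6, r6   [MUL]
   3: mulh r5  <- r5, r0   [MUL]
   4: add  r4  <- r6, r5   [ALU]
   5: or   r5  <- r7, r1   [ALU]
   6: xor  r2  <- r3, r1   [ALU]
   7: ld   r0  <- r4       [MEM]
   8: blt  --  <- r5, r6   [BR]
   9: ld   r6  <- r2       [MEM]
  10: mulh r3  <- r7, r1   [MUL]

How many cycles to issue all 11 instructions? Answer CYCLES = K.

t=0 i0/i1:mulh+add ; dual
t=1 i2:mul ; no-port MUL/MUL
t=2 i3:mulh ; RAW r5
t=3 i4/i5:add+or ; dual
t=4 i6/i7:xor+ld ; dual
t=5 i8/i9:blt+ld ; dual
t=6 i10:mulh ; tail

CYCLES = 7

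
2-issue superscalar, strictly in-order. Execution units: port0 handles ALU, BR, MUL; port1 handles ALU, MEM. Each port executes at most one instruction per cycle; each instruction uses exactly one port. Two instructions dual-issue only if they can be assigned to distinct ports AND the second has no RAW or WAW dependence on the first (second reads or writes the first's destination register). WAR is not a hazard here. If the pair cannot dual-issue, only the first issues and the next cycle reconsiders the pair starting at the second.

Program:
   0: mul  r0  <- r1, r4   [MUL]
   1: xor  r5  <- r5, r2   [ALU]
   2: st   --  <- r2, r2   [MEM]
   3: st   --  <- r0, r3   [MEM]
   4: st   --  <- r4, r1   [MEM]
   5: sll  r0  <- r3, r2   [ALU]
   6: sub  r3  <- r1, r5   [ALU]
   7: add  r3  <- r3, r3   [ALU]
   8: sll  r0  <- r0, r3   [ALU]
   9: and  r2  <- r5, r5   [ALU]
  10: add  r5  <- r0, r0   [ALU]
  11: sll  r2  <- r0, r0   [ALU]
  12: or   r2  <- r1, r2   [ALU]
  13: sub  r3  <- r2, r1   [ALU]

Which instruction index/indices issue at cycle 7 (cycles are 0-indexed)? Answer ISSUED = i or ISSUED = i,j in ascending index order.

0. mul+xor @i0,i1  | dual
1. st @i2  | no-port MEM/MEM
2. st @i3  | no-port MEM/MEM
3. st+sll @i4,i5  | dual
4. sub @i6  | RAW+WAW r3
5. add @i7  | RAW r3
6. sll+and @i8,i9  | dual
7. add+sll @i10,i11  | dual
8. or @i12  | RAW r2
9. sub @i13  | tail

ISSUED = 10,11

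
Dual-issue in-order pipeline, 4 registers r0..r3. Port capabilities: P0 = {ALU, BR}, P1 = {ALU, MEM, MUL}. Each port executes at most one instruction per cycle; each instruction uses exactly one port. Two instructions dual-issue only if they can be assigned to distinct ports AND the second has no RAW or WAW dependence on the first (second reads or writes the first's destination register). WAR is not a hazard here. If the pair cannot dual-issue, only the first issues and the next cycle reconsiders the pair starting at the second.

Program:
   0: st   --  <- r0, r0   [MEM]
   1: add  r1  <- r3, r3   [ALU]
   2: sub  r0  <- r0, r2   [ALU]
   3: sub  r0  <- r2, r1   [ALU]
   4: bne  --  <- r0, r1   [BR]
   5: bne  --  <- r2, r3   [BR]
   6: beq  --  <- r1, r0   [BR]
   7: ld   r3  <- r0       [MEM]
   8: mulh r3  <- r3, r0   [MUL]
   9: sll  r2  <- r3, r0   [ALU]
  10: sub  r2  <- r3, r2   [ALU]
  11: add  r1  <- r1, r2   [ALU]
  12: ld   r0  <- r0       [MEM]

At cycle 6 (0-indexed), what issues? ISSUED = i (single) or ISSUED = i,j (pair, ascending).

[0] i0&i1  st.MEM;add.ALU  -- pair
[1] i2  sub.ALU  -- WAW r0
[2] i3  sub.ALU  -- RAW r0
[3] i4  bne.BR  -- no-port BR/BR
[4] i5  bne.BR  -- no-port BR/BR
[5] i6&i7  beq.BR;ld.MEM  -- pair
[6] i8  mulh.MUL  -- RAW r3
[7] i9  sll.ALU  -- RAW+WAW r2
[8] i10  sub.ALU  -- RAW r2
[9] i11&i12  add.ALU;ld.MEM  -- pair

ISSUED = 8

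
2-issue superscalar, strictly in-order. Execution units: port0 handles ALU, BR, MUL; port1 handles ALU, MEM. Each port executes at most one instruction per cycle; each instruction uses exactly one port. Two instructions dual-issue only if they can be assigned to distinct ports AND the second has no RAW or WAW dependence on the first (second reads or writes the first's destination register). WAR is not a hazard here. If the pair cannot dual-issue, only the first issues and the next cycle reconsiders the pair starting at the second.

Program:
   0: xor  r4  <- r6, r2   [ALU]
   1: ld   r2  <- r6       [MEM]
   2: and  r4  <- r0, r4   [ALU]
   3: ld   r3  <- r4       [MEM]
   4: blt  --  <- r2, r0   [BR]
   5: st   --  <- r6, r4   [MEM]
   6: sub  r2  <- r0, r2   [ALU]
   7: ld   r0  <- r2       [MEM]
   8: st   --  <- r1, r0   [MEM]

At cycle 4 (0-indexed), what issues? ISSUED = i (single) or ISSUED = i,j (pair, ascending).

c0: i0&i1 xor.ALU/ld.MEM  2-wide
c1: i2 and.ALU  RAW r4
c2: i3&i4 ld.MEM/blt.BR  2-wide
c3: i5&i6 st.MEM/sub.ALU  2-wide
c4: i7 ld.MEM  no-port MEM/MEM
c5: i8 st.MEM  tail

ISSUED = 7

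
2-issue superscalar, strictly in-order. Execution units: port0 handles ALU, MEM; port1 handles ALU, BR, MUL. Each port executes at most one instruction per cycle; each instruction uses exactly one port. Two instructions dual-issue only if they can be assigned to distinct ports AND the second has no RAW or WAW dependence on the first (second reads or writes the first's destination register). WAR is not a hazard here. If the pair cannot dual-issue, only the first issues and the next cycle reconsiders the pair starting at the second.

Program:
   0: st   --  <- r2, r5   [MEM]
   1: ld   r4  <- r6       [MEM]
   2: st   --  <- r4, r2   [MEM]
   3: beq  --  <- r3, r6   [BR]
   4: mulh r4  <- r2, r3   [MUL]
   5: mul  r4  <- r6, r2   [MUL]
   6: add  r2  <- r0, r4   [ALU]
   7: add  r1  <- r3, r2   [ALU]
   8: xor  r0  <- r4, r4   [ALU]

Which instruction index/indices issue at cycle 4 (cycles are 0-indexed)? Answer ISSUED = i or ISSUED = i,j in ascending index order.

ISSUED = 5

  cy0 -> i0 (st.MEM) no-port MEM/MEM
  cy1 -> i1 (ld.MEM) no-port MEM/MEM
  cy2 -> i2&i3 (st.MEM;beq.BR) pair
  cy3 -> i4 (mulh.MUL) no-port MUL/MUL
  cy4 -> i5 (mul.MUL) RAW r4
  cy5 -> i6 (add.ALU) RAW r2
  cy6 -> i7&i8 (add.ALU;xor.ALU) pair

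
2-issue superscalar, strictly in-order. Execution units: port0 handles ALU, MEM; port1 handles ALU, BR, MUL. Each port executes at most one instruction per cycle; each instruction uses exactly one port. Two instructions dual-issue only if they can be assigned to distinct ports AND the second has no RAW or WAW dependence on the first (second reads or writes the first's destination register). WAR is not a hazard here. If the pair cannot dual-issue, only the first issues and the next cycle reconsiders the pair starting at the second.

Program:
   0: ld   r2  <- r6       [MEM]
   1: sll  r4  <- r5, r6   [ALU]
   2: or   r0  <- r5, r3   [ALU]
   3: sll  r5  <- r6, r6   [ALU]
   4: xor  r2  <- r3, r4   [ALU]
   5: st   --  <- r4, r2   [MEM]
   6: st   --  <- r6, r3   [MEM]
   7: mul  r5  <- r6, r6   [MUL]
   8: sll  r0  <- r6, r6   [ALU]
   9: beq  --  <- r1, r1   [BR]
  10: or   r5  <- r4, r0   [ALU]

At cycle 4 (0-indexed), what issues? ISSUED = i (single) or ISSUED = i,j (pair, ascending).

ISSUED = 6,7

[0] i0/i1  ld/sll  -- pair
[1] i2/i3  or/sll  -- pair
[2] i4  xor  -- RAW r2
[3] i5  st  -- no-port MEM/MEM
[4] i6/i7  st/mul  -- pair
[5] i8/i9  sll/beq  -- pair
[6] i10  or  -- tail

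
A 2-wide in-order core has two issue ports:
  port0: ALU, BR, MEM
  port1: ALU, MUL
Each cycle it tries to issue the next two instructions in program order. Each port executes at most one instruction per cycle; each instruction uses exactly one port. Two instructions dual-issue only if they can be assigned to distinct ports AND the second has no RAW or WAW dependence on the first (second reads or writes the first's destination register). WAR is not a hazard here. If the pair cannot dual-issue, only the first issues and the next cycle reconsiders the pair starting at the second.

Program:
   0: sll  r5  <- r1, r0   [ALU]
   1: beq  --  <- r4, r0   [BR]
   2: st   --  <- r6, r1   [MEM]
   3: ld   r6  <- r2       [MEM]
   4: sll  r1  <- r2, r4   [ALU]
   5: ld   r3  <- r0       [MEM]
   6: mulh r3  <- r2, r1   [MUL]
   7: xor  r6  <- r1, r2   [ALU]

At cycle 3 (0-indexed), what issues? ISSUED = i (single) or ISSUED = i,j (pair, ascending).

0. sll.ALU;beq.BR @i0/i1  | 2-wide
1. st.MEM @i2  | no-port MEM/MEM
2. ld.MEM;sll.ALU @i3/i4  | 2-wide
3. ld.MEM @i5  | WAW r3
4. mulh.MUL;xor.ALU @i6/i7  | 2-wide

ISSUED = 5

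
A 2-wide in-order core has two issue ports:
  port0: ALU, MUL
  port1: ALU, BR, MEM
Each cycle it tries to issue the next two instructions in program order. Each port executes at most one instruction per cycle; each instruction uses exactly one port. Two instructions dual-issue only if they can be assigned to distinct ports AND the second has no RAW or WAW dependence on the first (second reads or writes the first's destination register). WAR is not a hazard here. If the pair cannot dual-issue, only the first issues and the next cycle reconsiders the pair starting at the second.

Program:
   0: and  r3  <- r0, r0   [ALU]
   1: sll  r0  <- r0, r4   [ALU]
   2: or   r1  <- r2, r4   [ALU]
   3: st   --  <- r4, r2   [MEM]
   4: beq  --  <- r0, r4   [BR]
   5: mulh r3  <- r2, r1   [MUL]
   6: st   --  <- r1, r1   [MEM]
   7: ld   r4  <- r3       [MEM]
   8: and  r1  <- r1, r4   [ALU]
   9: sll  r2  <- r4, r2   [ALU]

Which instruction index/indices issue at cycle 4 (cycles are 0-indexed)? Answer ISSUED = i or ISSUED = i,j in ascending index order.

0. and;sll @i0+i1  | 2-wide
1. or;st @i2+i3  | 2-wide
2. beq;mulh @i4+i5  | 2-wide
3. st @i6  | no-port MEM/MEM
4. ld @i7  | RAW r4
5. and;sll @i8+i9  | 2-wide

ISSUED = 7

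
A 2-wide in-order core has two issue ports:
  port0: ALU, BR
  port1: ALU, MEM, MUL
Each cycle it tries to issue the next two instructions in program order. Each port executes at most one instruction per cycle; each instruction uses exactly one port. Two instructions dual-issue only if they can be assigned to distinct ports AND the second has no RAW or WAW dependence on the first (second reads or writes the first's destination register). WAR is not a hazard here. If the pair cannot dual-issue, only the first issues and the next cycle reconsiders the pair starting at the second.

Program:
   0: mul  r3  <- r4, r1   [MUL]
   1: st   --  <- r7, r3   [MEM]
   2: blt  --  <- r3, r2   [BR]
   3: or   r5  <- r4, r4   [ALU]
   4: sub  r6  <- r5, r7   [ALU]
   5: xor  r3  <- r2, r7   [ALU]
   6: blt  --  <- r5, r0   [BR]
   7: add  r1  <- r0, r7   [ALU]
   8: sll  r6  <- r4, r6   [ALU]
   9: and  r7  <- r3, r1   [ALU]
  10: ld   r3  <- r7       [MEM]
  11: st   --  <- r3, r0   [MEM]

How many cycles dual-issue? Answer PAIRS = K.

PAIRS = 4

0. mul @i0  | no-port MUL/MEM
1. st/blt @i1/i2  | 2-wide
2. or @i3  | RAW r5
3. sub/xor @i4/i5  | 2-wide
4. blt/add @i6/i7  | 2-wide
5. sll/and @i8/i9  | 2-wide
6. ld @i10  | no-port MEM/MEM
7. st @i11  | tail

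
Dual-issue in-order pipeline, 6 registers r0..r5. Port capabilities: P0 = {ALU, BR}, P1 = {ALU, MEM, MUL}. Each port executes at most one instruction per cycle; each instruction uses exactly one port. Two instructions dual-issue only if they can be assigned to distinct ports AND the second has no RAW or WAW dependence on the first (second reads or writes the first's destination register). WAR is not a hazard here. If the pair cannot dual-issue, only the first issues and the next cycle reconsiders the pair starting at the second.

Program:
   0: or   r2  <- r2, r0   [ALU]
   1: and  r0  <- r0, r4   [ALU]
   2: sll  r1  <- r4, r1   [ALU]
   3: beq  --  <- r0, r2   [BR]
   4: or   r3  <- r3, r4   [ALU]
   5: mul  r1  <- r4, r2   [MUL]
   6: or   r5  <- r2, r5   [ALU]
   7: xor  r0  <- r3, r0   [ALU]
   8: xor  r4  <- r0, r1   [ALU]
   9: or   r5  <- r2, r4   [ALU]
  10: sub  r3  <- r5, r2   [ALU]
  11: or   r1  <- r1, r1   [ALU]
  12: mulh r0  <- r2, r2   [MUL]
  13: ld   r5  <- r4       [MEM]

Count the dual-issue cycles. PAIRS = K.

  cy0 -> i0/i1 (or.ALU+and.ALU) pair
  cy1 -> i2/i3 (sll.ALU+beq.BR) pair
  cy2 -> i4/i5 (or.ALU+mul.MUL) pair
  cy3 -> i6/i7 (or.ALU+xor.ALU) pair
  cy4 -> i8 (xor.ALU) RAW r4
  cy5 -> i9 (or.ALU) RAW r5
  cy6 -> i10/i11 (sub.ALU+or.ALU) pair
  cy7 -> i12 (mulh.MUL) no-port MUL/MEM
  cy8 -> i13 (ld.MEM) tail

PAIRS = 5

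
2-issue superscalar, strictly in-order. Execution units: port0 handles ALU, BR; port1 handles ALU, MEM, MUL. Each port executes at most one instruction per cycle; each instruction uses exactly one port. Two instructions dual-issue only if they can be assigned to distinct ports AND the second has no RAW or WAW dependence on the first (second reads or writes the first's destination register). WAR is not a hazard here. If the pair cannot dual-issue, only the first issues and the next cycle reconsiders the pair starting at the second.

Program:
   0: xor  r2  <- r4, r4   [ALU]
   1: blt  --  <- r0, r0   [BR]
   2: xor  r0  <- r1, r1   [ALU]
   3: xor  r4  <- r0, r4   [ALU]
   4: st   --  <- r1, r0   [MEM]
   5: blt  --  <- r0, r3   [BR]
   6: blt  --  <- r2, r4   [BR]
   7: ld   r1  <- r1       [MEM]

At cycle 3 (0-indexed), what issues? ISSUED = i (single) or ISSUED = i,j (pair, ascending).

ISSUED = 5

t=0 i0&i1:xor blt ; pair
t=1 i2:xor ; RAW r0
t=2 i3&i4:xor st ; pair
t=3 i5:blt ; no-port BR/BR
t=4 i6&i7:blt ld ; pair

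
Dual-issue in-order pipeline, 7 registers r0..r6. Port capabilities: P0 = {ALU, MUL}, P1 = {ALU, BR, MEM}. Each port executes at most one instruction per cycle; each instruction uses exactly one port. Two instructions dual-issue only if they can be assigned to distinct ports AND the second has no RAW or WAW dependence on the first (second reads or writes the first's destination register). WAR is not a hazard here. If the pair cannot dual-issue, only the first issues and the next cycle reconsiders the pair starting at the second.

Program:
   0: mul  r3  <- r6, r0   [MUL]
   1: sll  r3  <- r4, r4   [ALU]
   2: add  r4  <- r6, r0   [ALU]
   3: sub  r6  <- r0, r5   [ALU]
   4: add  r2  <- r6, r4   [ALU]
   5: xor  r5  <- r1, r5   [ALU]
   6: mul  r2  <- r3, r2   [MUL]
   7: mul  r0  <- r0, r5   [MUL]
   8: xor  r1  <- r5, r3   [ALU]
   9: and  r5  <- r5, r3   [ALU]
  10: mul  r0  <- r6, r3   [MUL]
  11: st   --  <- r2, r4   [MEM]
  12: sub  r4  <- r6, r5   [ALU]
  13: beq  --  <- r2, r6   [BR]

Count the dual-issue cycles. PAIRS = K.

PAIRS = 5

  cy0 -> i0 (mul) WAW r3
  cy1 -> i1/i2 (sll+add) 2-wide
  cy2 -> i3 (sub) RAW r6
  cy3 -> i4/i5 (add+xor) 2-wide
  cy4 -> i6 (mul) no-port MUL/MUL
  cy5 -> i7/i8 (mul+xor) 2-wide
  cy6 -> i9/i10 (and+mul) 2-wide
  cy7 -> i11/i12 (st+sub) 2-wide
  cy8 -> i13 (beq) tail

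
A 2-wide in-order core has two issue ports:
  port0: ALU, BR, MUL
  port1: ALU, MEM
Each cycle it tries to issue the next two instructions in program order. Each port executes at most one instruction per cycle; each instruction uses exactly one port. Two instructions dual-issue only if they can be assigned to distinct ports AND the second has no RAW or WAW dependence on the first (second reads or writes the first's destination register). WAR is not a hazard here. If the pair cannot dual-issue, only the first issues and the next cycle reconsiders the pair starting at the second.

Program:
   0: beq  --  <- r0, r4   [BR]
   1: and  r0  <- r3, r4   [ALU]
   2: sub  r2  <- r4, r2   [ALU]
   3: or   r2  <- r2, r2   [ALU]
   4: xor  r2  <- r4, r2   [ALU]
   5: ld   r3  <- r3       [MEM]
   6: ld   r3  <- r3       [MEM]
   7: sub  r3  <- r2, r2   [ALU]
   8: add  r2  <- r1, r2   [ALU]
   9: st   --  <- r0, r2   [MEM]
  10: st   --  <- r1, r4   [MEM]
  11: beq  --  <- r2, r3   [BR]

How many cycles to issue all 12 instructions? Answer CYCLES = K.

c0: i0&i1 beq.BR+and.ALU  pair
c1: i2 sub.ALU  RAW+WAW r2
c2: i3 or.ALU  RAW+WAW r2
c3: i4&i5 xor.ALU+ld.MEM  pair
c4: i6 ld.MEM  WAW r3
c5: i7&i8 sub.ALU+add.ALU  pair
c6: i9 st.MEM  no-port MEM/MEM
c7: i10&i11 st.MEM+beq.BR  pair

CYCLES = 8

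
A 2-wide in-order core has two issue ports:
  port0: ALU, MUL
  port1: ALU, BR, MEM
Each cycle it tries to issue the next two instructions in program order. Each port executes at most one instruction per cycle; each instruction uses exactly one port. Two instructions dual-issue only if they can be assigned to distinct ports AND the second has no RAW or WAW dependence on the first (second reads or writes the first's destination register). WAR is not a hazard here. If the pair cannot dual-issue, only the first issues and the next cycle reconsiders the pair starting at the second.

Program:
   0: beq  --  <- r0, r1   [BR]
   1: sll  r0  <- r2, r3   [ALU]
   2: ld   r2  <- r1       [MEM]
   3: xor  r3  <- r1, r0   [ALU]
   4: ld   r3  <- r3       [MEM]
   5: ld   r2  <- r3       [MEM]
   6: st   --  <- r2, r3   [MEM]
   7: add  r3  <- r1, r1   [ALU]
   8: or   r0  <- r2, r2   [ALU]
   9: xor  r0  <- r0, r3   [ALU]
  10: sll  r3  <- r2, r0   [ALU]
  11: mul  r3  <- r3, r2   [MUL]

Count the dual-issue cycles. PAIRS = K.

PAIRS = 3

t=0 i0+i1:beq.BR sll.ALU ; 2-wide
t=1 i2+i3:ld.MEM xor.ALU ; 2-wide
t=2 i4:ld.MEM ; no-port MEM/MEM
t=3 i5:ld.MEM ; no-port MEM/MEM
t=4 i6+i7:st.MEM add.ALU ; 2-wide
t=5 i8:or.ALU ; RAW+WAW r0
t=6 i9:xor.ALU ; RAW r0
t=7 i10:sll.ALU ; RAW+WAW r3
t=8 i11:mul.MUL ; tail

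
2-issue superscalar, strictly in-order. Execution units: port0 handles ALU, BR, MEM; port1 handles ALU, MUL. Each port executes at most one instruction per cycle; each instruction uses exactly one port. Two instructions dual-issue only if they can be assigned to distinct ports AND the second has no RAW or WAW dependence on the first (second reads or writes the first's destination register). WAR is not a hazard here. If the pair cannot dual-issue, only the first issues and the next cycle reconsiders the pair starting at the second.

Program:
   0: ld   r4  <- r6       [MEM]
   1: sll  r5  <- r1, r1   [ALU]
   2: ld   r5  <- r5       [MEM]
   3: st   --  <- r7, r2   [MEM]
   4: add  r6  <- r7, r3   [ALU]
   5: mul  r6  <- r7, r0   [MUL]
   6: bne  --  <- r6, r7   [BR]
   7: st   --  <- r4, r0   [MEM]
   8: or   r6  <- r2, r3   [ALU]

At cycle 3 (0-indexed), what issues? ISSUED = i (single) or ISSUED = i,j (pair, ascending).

ISSUED = 5

[0] i0+i1  ld sll  -- pair
[1] i2  ld  -- no-port MEM/MEM
[2] i3+i4  st add  -- pair
[3] i5  mul  -- RAW r6
[4] i6  bne  -- no-port BR/MEM
[5] i7+i8  st or  -- pair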